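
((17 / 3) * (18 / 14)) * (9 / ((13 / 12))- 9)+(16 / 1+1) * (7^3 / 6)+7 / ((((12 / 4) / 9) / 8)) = 619595 / 546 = 1134.79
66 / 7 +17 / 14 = 149 / 14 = 10.64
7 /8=0.88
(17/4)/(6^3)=17/864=0.02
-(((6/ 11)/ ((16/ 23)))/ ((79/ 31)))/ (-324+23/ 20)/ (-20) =-2139/ 44889064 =-0.00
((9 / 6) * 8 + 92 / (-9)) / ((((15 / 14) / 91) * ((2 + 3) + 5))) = 10192 / 675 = 15.10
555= 555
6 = 6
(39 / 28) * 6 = 117 / 14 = 8.36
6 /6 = 1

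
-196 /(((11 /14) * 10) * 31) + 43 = 71943 /1705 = 42.20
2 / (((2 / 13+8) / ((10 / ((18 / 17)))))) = 1105 / 477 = 2.32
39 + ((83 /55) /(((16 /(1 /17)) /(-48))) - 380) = -319084 /935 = -341.27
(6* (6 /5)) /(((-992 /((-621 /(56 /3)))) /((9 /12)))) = 0.18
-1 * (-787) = 787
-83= -83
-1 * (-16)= 16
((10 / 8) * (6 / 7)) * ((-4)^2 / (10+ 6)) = 15 / 14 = 1.07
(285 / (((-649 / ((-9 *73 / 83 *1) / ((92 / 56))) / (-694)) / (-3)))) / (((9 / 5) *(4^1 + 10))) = 216580050 / 1238941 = 174.81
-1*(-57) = 57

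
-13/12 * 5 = -5.42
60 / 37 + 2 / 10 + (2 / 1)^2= 1077 / 185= 5.82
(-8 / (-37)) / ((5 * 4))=2 / 185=0.01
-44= -44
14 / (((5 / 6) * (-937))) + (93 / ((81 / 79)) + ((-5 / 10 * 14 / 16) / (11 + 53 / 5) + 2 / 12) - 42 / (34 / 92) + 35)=1676997161 / 137626560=12.19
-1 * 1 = -1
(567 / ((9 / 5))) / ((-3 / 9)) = -945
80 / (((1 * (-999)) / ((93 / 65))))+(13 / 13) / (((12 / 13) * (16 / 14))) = 115441 / 138528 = 0.83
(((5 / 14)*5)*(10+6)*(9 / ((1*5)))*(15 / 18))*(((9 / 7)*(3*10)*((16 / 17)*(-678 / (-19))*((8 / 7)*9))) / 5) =12653107200 / 110789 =114209.06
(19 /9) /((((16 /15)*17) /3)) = 95 /272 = 0.35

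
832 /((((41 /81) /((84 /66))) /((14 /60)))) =1100736 /2255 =488.13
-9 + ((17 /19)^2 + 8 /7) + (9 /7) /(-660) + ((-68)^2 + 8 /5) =366804563 /79420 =4618.54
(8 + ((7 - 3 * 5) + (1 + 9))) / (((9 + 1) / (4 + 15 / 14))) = 71 / 14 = 5.07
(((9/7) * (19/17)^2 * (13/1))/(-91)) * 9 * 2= -58482/14161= -4.13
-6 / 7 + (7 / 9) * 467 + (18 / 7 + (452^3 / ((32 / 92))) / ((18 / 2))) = 1858474327 / 63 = 29499592.49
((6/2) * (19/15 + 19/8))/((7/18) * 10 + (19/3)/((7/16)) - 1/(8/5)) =27531/44705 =0.62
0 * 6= 0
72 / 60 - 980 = -4894 / 5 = -978.80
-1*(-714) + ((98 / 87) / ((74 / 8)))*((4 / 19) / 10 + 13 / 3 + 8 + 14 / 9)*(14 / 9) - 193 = 12970545589 / 24770205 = 523.63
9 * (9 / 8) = 81 / 8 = 10.12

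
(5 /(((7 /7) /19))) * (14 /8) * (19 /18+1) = 24605 /72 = 341.74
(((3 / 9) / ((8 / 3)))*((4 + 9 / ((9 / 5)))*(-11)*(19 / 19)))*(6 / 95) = -297 / 380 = -0.78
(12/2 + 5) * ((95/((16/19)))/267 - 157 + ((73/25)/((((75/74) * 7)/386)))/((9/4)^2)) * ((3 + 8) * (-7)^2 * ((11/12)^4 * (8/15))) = -2350378997684804779/8408577600000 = -279521.59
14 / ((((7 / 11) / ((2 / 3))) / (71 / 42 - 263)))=-241450 / 63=-3832.54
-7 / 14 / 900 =-1 / 1800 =-0.00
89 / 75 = 1.19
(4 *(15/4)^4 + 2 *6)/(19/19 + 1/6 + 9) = 154179/1952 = 78.99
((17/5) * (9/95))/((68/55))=99/380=0.26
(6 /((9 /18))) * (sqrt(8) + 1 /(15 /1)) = 4 /5 + 24 * sqrt(2) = 34.74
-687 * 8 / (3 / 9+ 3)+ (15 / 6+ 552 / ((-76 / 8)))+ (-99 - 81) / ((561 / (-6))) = -60489119 / 35530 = -1702.48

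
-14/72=-7/36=-0.19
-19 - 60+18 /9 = -77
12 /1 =12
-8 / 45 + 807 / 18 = 4019 / 90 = 44.66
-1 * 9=-9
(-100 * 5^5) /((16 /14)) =-546875 /2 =-273437.50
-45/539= -0.08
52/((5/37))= 1924/5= 384.80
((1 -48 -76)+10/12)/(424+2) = -0.29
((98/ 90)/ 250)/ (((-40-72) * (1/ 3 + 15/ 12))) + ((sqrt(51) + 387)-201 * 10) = -462555007/ 285000 + sqrt(51) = -1615.86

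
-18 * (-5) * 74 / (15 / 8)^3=75776 / 75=1010.35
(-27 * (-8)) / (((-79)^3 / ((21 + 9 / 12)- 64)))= 9126 / 493039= 0.02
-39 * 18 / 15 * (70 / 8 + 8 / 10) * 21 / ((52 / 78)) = -1407861 / 100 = -14078.61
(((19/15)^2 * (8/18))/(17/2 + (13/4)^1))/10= 2888/475875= 0.01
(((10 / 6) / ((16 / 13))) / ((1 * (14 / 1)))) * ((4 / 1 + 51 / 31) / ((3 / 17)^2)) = 17.53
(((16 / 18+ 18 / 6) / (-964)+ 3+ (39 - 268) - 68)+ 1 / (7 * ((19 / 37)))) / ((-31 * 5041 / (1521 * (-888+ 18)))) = -24916629721425 / 10017908726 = -2487.21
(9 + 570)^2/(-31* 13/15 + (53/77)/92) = -35622708660/2854057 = -12481.43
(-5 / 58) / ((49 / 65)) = -325 / 2842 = -0.11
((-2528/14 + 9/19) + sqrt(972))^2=590939917/17689 - 862308 * sqrt(3)/133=22177.41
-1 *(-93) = 93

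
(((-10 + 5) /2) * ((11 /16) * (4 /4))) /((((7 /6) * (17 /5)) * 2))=-825 /3808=-0.22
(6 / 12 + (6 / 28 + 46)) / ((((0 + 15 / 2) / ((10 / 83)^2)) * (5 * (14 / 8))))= 0.01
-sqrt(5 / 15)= -0.58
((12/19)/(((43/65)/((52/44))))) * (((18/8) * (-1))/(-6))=7605/17974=0.42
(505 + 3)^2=258064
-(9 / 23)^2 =-81 / 529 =-0.15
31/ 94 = 0.33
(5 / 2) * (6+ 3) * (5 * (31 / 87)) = 2325 / 58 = 40.09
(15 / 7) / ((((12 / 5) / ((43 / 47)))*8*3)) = 1075 / 31584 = 0.03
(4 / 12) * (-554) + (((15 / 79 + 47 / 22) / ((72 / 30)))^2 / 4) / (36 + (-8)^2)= -1285183098119 / 6959563776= -184.66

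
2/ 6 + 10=31/ 3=10.33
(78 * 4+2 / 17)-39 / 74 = 391981 / 1258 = 311.59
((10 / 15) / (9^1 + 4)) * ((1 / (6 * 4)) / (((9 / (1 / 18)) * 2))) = 1 / 151632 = 0.00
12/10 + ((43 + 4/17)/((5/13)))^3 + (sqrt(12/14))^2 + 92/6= 732785179393/515865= 1420497.96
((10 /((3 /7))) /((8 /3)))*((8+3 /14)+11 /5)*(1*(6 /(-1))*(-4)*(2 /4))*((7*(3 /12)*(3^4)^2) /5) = 100442349 /40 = 2511058.72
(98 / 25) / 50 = 49 / 625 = 0.08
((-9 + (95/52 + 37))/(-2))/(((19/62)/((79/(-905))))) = 3798399/894140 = 4.25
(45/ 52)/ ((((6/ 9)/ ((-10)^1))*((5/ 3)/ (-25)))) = 194.71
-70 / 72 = -35 / 36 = -0.97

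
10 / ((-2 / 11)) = -55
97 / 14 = 6.93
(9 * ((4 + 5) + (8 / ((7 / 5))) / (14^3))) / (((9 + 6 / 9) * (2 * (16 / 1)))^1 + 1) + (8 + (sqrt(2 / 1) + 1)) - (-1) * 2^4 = sqrt(2) + 56466853 / 2235331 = 26.68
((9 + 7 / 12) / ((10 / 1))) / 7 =23 / 168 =0.14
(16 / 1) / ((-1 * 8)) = -2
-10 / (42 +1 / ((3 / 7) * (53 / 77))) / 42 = -0.01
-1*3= -3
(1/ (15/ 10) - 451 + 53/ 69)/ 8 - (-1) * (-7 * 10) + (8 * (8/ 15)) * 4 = -75299/ 690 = -109.13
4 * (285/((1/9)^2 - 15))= -76.06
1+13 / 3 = 16 / 3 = 5.33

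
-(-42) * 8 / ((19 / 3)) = 1008 / 19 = 53.05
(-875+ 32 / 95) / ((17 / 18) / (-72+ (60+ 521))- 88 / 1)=761298066 / 76592705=9.94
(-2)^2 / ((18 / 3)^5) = 0.00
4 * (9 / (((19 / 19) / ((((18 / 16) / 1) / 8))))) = 81 / 16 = 5.06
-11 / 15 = -0.73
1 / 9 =0.11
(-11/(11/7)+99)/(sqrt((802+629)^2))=92/1431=0.06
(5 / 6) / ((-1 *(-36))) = 5 / 216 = 0.02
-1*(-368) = 368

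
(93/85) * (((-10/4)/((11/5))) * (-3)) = 1395/374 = 3.73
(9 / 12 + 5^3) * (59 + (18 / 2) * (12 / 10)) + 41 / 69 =12113563 / 1380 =8777.94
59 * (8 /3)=472 /3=157.33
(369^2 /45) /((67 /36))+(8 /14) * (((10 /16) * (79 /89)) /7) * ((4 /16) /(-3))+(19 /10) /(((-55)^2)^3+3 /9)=147930068131276772932 /90989137601935545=1625.80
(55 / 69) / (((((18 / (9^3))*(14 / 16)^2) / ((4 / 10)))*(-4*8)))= -594 / 1127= -0.53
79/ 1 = 79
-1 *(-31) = 31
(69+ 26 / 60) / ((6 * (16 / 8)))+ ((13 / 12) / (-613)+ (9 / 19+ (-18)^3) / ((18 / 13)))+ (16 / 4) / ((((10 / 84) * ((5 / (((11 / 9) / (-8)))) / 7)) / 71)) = -98871713677 / 20964600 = -4716.13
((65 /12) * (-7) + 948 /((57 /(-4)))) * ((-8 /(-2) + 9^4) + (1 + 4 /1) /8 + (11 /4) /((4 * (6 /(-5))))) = -15008024185 /21888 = -685673.62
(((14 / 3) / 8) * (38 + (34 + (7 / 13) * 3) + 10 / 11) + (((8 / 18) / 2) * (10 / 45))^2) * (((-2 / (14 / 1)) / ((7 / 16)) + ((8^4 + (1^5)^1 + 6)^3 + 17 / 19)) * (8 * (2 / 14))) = 6994700495843094818260 / 2038133097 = 3431915465255.36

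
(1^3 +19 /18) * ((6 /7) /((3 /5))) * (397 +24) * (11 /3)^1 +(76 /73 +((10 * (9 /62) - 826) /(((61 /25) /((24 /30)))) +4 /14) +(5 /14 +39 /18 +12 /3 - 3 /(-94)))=10473350617801 /2452471938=4270.53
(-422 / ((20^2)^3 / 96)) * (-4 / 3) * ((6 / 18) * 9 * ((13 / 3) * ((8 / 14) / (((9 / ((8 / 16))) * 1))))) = 0.00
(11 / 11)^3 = 1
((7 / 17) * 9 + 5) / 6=74 / 51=1.45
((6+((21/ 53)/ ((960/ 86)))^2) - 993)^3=-357540224419401194214754817502599/ 371856274163236864000000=-961501120.89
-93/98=-0.95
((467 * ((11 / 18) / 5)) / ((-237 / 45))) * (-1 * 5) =25685 / 474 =54.19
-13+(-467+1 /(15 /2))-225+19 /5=-10516 /15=-701.07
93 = 93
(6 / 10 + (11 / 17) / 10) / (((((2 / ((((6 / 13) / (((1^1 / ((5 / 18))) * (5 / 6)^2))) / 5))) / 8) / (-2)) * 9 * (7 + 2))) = -1808 / 745875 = -0.00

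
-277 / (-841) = 0.33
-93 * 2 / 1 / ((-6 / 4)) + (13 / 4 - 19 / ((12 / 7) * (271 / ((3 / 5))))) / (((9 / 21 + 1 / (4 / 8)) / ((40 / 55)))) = 31664488 / 253385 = 124.97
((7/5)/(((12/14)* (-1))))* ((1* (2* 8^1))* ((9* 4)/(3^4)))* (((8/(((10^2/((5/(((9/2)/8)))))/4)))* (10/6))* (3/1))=-200704/1215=-165.19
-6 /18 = -1 /3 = -0.33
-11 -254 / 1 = -265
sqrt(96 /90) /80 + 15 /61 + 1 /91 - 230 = -1275304 /5551 + sqrt(15) /300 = -229.73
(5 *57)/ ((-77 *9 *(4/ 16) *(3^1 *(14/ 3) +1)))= -76/ 693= -0.11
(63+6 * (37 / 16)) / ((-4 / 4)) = -615 / 8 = -76.88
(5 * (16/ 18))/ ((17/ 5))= 200/ 153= 1.31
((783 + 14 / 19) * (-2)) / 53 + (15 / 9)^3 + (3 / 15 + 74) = 6695924 / 135945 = 49.25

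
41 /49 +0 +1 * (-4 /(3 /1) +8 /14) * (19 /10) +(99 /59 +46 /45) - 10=-1029142 /130095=-7.91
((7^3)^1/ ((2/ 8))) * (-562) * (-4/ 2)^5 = 24674048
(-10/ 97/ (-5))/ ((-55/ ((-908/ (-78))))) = -908/ 208065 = -0.00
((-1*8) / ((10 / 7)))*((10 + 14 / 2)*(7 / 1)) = -3332 / 5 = -666.40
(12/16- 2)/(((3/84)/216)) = -7560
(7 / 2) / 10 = 7 / 20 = 0.35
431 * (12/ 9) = 1724/ 3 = 574.67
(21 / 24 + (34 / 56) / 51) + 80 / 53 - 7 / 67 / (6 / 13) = 1294535 / 596568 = 2.17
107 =107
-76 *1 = -76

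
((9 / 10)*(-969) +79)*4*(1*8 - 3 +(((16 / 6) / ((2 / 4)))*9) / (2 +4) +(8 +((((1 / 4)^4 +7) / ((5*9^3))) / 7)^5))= -282896057121863281432992509176571554669 / 4246387849995846338538897408000000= -66620.40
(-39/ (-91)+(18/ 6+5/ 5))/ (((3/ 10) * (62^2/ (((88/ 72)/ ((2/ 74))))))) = 0.17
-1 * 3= -3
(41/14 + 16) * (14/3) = 88.33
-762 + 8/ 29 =-22090/ 29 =-761.72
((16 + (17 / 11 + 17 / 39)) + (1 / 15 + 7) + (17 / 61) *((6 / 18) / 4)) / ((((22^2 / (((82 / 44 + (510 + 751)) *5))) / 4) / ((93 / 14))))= 1614491550693 / 185765008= 8691.04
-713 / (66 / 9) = -2139 / 22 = -97.23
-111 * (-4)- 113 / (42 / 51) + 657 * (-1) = -4903 / 14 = -350.21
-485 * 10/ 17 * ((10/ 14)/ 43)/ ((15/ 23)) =-111550/ 15351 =-7.27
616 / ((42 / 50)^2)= 55000 / 63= 873.02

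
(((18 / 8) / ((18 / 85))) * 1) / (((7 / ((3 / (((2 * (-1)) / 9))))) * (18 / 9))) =-10.25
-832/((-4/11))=2288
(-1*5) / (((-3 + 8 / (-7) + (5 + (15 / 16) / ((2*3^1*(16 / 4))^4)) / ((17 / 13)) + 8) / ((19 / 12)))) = -1666990080 / 1617297863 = -1.03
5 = 5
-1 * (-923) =923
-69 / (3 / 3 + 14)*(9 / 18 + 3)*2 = -161 / 5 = -32.20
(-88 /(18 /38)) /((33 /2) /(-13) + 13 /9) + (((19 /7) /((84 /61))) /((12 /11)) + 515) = -157228283 /289296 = -543.49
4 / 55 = 0.07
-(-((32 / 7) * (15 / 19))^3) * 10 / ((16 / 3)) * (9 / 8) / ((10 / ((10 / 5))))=46656000 / 2352637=19.83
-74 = -74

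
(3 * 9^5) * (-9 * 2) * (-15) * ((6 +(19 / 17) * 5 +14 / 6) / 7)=11319693300 / 119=95123473.11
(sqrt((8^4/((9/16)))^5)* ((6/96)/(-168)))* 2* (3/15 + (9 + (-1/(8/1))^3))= -263368736768/8505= -30966341.77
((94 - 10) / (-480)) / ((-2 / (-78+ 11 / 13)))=-7021 / 1040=-6.75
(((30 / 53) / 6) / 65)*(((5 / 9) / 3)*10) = 50 / 18603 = 0.00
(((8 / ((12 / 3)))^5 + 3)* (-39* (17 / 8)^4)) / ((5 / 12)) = -68403699 / 1024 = -66800.49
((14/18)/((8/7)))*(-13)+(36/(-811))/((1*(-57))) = -9814669/1109448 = -8.85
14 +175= 189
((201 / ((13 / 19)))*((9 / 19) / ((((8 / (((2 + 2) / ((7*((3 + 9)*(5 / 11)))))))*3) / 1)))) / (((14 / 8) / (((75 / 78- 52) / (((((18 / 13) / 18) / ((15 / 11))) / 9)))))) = -7201629 / 2548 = -2826.39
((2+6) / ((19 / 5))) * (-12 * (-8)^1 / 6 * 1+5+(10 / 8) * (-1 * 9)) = 390 / 19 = 20.53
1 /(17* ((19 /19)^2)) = 1 /17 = 0.06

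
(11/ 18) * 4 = 22/ 9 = 2.44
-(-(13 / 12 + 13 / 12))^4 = -28561 / 1296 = -22.04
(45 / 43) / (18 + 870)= 15 / 12728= 0.00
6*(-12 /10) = -36 /5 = -7.20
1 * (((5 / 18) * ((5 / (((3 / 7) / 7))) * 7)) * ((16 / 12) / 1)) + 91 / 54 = 34573 / 162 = 213.41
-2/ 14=-1/ 7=-0.14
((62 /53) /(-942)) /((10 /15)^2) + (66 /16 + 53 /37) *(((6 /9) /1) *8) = 109494037 /3694524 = 29.64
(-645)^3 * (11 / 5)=-590339475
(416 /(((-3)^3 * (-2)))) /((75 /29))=6032 /2025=2.98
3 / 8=0.38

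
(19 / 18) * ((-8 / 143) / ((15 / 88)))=-608 / 1755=-0.35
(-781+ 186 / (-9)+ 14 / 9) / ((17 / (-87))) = 208829 / 51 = 4094.69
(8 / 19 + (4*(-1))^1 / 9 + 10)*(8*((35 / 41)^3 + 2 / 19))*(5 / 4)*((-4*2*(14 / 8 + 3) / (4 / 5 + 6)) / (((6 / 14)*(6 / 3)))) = -94786340950 / 200353347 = -473.10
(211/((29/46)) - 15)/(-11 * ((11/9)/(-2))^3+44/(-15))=-270342360/357599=-755.99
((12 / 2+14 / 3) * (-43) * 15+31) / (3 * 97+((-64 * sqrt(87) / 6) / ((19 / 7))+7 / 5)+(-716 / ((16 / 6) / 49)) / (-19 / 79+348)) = -142518517941934285470 / 5187389144119254187- 2200092587403177600 * sqrt(87) / 5187389144119254187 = -31.43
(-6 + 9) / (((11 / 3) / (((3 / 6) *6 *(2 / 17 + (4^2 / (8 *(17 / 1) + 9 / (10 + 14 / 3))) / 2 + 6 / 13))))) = 22874400 / 14612741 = 1.57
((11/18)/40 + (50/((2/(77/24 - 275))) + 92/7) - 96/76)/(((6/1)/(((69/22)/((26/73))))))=-1090561183973/109549440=-9954.97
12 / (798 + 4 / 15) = 90 / 5987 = 0.02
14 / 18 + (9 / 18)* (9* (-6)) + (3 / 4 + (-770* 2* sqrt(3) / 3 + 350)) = 11683 / 36 -1540* sqrt(3) / 3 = -564.59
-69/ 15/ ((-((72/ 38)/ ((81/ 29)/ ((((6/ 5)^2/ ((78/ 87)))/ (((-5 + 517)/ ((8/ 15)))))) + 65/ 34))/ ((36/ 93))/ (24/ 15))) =16707616484/ 6648105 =2513.14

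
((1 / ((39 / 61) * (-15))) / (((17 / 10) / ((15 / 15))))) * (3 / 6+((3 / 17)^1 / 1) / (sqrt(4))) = -1220 / 33813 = -0.04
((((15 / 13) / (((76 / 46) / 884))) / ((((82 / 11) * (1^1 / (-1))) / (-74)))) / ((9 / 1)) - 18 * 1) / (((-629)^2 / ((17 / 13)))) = 1549304 / 707057013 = 0.00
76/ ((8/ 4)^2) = 19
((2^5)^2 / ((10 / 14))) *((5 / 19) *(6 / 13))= 174.12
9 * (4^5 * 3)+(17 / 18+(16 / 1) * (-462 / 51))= 8416225 / 306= 27504.00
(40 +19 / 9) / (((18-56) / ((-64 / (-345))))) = -12128 / 58995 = -0.21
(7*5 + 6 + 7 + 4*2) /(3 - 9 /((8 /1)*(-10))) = 4480 /249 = 17.99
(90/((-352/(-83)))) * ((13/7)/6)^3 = 0.63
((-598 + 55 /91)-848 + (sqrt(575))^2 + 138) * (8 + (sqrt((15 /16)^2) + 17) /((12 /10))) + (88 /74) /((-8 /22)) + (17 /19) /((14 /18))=-4301307357 /255892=-16809.07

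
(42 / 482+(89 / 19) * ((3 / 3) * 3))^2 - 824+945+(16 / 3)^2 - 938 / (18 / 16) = -30469612225 / 62901723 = -484.40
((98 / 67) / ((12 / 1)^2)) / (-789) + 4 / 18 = 0.22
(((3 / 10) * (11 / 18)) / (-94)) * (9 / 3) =-11 / 1880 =-0.01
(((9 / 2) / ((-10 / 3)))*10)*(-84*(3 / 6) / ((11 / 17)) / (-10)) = -87.63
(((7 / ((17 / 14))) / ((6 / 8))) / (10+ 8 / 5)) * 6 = 3.98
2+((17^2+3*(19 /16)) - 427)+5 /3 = -6277 /48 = -130.77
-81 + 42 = -39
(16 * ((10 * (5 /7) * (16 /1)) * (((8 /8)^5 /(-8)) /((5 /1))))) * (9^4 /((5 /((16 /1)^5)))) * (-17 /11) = 7485121363968 /77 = 97209368363.22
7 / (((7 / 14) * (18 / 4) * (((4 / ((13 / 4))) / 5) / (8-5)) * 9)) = 455 / 108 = 4.21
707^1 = 707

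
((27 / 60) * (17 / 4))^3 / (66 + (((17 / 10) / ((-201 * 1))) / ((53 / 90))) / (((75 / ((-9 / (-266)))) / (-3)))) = 563839310097 / 5319797278720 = 0.11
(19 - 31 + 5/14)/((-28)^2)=-163/10976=-0.01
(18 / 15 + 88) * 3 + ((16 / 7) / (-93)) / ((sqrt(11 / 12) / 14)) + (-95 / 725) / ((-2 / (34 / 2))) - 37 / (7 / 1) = 534759 / 2030 - 64 * sqrt(33) / 1023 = 263.07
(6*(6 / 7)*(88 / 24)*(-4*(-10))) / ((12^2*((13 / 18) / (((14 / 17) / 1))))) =1320 / 221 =5.97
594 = 594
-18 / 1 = -18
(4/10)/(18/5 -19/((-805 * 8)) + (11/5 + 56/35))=2576/47675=0.05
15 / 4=3.75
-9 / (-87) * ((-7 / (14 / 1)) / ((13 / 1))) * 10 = -15 / 377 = -0.04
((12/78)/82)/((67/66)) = 0.00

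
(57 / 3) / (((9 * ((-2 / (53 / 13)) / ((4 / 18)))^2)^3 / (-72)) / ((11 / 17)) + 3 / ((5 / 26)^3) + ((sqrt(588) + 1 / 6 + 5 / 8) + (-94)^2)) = 18925655886961341437135314952848500 / 7418425663981112054858353425392131081 - 35576232957915723029869258500000 * sqrt(3) / 7418425663981112054858353425392131081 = 0.00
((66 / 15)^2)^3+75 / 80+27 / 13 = 23592816907 / 3250000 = 7259.33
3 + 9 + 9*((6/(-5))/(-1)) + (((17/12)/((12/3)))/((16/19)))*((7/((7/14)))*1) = 55081/1920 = 28.69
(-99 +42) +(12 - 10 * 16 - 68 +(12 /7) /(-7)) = -13389 /49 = -273.24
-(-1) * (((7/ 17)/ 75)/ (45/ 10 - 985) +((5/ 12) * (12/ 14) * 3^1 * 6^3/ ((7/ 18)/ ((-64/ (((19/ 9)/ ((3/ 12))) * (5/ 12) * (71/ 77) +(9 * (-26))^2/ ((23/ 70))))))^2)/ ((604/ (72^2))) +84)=33170231720183066523021785054/ 394874631581473619912258475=84.00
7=7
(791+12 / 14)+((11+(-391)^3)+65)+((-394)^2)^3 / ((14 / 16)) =4275326353692118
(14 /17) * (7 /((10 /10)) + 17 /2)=217 /17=12.76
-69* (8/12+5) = -391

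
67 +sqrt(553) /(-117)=67 - sqrt(553) /117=66.80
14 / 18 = 7 / 9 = 0.78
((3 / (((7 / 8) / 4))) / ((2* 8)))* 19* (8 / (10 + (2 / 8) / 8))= 9728 / 749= 12.99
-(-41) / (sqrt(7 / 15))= 41 * sqrt(105) / 7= 60.02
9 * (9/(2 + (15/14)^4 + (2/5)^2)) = 2881200/123707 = 23.29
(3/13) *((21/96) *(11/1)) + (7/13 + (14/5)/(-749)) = 18661/17120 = 1.09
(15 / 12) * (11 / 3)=55 / 12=4.58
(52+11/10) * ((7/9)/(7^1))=59/10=5.90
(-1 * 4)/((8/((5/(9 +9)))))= -5/36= -0.14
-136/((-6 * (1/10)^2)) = 6800/3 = 2266.67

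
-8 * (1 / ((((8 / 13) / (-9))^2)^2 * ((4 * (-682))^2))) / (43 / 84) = -3935163141 / 40960679936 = -0.10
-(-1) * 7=7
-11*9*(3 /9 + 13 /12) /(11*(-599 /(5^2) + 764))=-425 /24668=-0.02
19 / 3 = 6.33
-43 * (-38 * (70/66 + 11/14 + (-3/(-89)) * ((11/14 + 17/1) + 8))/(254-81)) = 91222952/3556707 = 25.65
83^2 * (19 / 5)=130891 / 5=26178.20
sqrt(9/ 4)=3/ 2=1.50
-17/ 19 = -0.89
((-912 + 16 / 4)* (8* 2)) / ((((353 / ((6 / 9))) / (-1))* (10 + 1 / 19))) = 552064 / 202269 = 2.73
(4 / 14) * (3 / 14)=3 / 49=0.06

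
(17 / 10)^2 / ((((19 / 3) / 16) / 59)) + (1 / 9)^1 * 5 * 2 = 431.87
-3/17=-0.18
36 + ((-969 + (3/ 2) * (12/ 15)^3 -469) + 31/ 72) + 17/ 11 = -138526343/ 99000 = -1399.26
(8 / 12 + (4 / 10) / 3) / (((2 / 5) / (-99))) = -198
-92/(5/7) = -644/5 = -128.80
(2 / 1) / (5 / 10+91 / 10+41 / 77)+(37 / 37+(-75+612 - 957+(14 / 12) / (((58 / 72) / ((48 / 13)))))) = -608058957 / 1470677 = -413.46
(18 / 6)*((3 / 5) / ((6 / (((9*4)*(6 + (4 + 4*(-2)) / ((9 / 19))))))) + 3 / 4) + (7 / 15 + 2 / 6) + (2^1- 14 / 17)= -7539 / 340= -22.17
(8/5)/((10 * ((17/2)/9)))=72/425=0.17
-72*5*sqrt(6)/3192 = -15*sqrt(6)/133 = -0.28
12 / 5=2.40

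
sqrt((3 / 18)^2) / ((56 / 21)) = 1 / 16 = 0.06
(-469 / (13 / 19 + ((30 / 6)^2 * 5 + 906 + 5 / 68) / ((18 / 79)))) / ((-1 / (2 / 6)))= 1211896 / 35085175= 0.03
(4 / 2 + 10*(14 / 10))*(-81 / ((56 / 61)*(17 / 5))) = -49410 / 119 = -415.21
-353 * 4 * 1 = -1412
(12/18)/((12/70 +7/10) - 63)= -140/13047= -0.01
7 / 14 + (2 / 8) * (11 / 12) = 0.73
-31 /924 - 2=-1879 /924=-2.03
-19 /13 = -1.46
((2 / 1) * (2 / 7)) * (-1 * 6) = -24 / 7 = -3.43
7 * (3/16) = 21/16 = 1.31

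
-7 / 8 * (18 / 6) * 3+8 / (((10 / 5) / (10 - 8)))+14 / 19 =0.86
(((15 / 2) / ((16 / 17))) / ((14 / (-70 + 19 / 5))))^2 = 284968161 / 200704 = 1419.84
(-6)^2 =36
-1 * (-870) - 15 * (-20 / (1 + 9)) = 900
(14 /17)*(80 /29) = 1120 /493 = 2.27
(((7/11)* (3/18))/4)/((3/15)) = 35/264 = 0.13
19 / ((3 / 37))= 703 / 3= 234.33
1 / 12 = 0.08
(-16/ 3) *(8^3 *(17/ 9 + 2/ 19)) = -2793472/ 513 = -5445.36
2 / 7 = 0.29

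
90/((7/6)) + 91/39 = 1669/21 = 79.48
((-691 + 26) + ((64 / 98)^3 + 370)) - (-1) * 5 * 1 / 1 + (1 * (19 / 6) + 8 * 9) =-151452953 / 705894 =-214.55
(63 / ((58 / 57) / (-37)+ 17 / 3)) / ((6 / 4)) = 12654 / 1699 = 7.45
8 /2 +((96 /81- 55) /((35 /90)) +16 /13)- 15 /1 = -40445 /273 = -148.15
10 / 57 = 0.18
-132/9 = -44/3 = -14.67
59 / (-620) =-59 / 620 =-0.10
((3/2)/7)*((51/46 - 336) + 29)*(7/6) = -14071/184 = -76.47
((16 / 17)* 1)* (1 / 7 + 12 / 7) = 208 / 119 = 1.75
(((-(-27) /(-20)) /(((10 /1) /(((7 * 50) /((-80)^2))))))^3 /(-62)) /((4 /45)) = 60761421 /832149913600000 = 0.00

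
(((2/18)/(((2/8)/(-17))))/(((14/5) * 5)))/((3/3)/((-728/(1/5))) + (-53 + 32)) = 17680/687969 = 0.03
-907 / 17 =-53.35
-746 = -746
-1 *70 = -70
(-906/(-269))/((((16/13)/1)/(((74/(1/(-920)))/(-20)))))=5011539/538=9315.13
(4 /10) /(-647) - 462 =-1494572 /3235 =-462.00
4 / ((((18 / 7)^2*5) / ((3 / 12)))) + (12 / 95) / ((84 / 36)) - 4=-843659 / 215460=-3.92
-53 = -53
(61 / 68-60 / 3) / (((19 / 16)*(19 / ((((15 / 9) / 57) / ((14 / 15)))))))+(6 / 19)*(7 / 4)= 858839 / 1632442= 0.53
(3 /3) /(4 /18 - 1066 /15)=-45 /3188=-0.01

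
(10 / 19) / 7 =10 / 133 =0.08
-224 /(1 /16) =-3584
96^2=9216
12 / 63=4 / 21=0.19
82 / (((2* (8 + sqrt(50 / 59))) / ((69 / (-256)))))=-2419 / 1728 + 205* sqrt(118) / 13824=-1.24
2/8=1/4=0.25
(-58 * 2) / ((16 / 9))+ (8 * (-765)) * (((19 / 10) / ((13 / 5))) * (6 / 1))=-1398753 / 52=-26899.10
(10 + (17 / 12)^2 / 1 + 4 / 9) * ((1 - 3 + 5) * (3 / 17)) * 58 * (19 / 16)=987943 / 2176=454.02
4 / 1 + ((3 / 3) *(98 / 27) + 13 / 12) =941 / 108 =8.71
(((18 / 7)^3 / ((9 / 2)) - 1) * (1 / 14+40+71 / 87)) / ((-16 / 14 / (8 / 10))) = -47460353 / 596820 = -79.52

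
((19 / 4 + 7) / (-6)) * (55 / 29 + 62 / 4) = -34.07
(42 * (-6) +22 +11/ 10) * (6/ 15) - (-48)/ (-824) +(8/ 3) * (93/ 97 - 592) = -1249670447/ 749325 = -1667.73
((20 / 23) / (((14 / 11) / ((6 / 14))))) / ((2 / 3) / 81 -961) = -80190 / 263178167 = -0.00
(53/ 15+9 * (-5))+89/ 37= -21679/ 555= -39.06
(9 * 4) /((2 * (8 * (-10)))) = -9 /40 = -0.22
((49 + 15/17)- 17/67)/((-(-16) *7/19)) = 1074013/127568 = 8.42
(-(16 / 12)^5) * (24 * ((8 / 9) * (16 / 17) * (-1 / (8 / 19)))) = 2490368 / 12393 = 200.95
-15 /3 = -5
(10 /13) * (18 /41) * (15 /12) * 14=3150 /533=5.91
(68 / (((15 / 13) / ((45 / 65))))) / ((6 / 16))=544 / 5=108.80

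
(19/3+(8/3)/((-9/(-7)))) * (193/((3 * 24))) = 43811/1944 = 22.54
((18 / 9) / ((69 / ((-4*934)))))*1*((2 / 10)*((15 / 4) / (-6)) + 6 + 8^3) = -1289854 / 23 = -56080.61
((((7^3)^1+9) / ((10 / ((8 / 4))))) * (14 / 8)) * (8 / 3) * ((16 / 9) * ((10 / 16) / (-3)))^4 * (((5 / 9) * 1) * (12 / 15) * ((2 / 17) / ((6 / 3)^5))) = 2464000 / 243931419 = 0.01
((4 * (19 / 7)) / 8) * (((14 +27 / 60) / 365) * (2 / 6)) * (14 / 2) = 5491 / 43800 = 0.13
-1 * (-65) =65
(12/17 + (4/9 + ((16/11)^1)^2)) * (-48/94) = -483712/290037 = -1.67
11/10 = 1.10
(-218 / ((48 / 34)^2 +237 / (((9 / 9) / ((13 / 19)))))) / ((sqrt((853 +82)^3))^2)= -4142 / 2549364291375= -0.00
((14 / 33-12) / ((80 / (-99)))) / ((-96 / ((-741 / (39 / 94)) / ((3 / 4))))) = 170563 / 480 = 355.34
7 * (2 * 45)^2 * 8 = 453600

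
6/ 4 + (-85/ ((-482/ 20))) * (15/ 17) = 2223/ 482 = 4.61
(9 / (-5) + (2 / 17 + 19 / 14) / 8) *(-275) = 845955 / 1904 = 444.30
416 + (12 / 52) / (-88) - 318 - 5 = 106389 / 1144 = 93.00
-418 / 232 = -209 / 116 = -1.80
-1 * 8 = -8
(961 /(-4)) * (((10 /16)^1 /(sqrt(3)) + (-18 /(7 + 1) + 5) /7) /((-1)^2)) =-10571 /112 - 4805 * sqrt(3) /96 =-181.08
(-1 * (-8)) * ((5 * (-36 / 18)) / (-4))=20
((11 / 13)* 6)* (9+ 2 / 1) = 726 / 13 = 55.85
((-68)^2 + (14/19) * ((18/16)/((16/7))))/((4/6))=16869675/2432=6936.54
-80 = -80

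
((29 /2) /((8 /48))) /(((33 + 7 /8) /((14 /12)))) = 812 /271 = 3.00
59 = 59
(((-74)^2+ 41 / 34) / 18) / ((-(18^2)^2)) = -62075 / 21415104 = -0.00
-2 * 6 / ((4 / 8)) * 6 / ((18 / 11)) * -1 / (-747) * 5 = -0.59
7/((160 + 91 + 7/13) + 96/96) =13/469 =0.03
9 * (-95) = -855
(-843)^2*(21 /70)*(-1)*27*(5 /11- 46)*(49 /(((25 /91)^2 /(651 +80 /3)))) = 7929994435727125671 /68750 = 115345373610576.37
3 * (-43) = -129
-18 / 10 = -9 / 5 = -1.80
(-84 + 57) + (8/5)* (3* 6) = 9/5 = 1.80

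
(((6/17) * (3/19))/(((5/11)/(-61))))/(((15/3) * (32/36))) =-54351/32300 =-1.68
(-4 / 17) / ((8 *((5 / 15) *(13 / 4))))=-6 / 221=-0.03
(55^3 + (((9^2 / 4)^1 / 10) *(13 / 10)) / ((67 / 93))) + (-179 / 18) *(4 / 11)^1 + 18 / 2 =441450129371 / 2653200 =166384.04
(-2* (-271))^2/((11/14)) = 4112696/11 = 373881.45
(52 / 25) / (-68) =-13 / 425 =-0.03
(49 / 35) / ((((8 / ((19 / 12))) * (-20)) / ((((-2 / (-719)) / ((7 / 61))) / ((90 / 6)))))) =-0.00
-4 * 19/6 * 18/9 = -76/3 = -25.33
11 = 11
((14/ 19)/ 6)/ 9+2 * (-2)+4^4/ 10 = 55439/ 2565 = 21.61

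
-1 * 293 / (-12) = 293 / 12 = 24.42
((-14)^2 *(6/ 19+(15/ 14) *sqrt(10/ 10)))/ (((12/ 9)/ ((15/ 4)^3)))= 26152875/ 2432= 10753.65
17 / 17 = 1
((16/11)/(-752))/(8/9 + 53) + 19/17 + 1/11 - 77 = -323073688/4262665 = -75.79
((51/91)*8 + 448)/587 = 41176/53417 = 0.77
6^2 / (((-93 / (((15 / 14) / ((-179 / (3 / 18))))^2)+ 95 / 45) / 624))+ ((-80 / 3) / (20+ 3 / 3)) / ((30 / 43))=-7233747939832 / 3973830850017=-1.82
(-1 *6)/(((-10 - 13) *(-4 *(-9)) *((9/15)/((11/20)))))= 11/1656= 0.01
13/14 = 0.93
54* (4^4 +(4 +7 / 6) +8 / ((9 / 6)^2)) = 14295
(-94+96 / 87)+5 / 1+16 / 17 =-42869 / 493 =-86.96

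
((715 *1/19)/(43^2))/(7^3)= 715/12049933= 0.00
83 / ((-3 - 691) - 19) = -83 / 713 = -0.12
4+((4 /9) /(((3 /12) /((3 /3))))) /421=15172 /3789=4.00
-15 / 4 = -3.75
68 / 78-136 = -5270 / 39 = -135.13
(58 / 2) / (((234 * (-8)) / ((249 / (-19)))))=2407 / 11856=0.20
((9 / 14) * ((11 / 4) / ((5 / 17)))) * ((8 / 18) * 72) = 6732 / 35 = 192.34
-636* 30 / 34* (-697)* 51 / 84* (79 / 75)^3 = 18213353699 / 65625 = 277536.82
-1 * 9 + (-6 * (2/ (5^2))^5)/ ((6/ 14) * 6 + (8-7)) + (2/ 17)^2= -634033591541/ 70556640625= -8.99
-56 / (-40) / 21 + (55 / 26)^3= 2513201 / 263640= 9.53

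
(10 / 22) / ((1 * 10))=1 / 22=0.05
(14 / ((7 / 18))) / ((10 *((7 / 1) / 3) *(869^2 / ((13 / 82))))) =351 / 1083656035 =0.00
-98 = -98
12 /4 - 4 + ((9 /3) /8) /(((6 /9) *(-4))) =-73 /64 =-1.14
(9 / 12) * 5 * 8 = 30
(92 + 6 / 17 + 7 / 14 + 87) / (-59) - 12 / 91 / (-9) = -1661371 / 547638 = -3.03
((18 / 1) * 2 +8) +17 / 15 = 45.13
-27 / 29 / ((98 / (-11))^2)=-3267 / 278516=-0.01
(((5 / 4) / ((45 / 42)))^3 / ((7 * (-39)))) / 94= -0.00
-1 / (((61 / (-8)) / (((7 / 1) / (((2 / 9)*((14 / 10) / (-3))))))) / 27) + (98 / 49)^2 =-14336 / 61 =-235.02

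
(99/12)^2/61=1089/976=1.12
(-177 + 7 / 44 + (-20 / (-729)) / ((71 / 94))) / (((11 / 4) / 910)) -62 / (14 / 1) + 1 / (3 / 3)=-2565056663966 / 43839873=-58509.67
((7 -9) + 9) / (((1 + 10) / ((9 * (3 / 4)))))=189 / 44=4.30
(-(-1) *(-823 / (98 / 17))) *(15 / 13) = -209865 / 1274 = -164.73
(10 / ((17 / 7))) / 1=70 / 17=4.12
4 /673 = 0.01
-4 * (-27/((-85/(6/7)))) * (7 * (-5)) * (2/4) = 324/17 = 19.06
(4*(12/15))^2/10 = 128/125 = 1.02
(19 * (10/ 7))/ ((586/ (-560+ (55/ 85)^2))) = -15363305/ 592739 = -25.92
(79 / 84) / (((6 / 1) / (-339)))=-8927 / 168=-53.14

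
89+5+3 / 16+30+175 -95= 3267 / 16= 204.19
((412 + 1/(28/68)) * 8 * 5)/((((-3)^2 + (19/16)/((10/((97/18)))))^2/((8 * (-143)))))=-1101079609344000/5395489183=-204074.10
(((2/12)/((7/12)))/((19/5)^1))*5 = 50/133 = 0.38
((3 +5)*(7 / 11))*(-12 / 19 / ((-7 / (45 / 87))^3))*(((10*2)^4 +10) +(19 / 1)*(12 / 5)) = 51858014400 / 249767749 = 207.62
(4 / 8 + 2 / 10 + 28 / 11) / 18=119 / 660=0.18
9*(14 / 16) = 63 / 8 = 7.88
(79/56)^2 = 6241/3136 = 1.99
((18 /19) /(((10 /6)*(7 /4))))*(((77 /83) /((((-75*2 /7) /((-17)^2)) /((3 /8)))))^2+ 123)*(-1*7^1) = -4315683359907 /13089100000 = -329.72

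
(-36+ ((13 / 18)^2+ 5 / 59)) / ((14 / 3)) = -96655 / 12744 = -7.58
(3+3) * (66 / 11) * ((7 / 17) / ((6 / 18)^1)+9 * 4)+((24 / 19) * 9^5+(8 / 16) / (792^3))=24367665197297987 / 320928334848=75928.68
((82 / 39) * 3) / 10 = 41 / 65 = 0.63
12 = 12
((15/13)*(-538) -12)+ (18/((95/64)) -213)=-1029549/1235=-833.64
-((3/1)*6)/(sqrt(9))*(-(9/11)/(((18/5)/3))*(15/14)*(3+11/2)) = 11475/308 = 37.26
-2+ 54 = 52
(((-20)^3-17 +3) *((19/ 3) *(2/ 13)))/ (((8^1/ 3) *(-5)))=76133/ 130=585.64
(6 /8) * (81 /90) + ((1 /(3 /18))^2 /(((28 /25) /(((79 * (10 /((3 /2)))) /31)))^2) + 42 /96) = 31209190921 /3767120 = 8284.63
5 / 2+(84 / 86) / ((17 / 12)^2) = 74231 / 24854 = 2.99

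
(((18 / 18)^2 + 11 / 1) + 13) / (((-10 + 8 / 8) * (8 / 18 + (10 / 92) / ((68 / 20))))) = -19550 / 3353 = -5.83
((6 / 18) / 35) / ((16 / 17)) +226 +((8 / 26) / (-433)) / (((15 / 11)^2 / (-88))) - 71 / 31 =983927674669 / 4397374800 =223.75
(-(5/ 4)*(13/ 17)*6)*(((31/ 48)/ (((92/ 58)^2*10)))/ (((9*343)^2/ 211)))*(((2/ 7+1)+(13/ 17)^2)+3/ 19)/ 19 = -5575491787645/ 16022154023643430656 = -0.00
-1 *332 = -332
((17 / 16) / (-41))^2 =289 / 430336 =0.00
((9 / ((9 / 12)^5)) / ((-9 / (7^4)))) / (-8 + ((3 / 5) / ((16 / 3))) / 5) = 983449600 / 775413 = 1268.29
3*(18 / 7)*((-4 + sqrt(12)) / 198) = -12 / 77 + 6*sqrt(3) / 77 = -0.02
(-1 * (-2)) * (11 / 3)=22 / 3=7.33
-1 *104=-104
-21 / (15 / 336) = -2352 / 5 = -470.40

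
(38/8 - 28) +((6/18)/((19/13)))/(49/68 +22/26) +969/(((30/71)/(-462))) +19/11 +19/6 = -1059522.81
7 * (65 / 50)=91 / 10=9.10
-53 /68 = -0.78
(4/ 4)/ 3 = 1/ 3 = 0.33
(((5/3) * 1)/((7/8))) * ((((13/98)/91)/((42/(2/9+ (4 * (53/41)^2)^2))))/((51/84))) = 2686778320/549556825041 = 0.00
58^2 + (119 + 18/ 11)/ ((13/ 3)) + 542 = 562539/ 143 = 3933.84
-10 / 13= -0.77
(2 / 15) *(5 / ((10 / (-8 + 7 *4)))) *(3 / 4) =1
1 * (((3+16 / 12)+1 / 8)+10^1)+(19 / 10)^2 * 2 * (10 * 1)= 10399 / 120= 86.66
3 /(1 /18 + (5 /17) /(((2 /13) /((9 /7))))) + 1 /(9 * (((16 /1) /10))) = 1.26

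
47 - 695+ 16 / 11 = -7112 / 11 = -646.55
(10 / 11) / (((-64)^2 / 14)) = 35 / 11264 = 0.00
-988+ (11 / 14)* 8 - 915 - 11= -13354 / 7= -1907.71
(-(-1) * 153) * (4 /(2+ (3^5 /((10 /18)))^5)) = 1912500 /50031545099005957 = 0.00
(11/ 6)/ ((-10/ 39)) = -143/ 20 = -7.15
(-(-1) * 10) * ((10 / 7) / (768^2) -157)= -1620541415 / 1032192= -1570.00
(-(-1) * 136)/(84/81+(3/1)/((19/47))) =69768/4339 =16.08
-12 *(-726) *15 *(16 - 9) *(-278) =-254303280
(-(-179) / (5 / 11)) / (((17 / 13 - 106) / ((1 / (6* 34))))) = -25597 / 1388220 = -0.02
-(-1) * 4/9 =4/9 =0.44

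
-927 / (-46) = 927 / 46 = 20.15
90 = 90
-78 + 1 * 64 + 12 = -2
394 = 394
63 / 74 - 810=-59877 / 74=-809.15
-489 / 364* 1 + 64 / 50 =-577 / 9100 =-0.06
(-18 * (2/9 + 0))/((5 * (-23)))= 4/115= 0.03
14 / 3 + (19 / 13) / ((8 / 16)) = 296 / 39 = 7.59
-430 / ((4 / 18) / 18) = -34830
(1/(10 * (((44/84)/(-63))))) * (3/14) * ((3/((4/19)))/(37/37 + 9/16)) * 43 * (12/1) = -16676604/1375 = -12128.44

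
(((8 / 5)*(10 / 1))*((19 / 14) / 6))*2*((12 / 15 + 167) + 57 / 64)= 1025639 / 840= 1221.00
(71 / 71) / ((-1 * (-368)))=1 / 368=0.00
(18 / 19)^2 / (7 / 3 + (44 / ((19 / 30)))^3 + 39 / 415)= 3832110 / 1431740443949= 0.00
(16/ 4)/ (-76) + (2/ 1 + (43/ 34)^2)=3.55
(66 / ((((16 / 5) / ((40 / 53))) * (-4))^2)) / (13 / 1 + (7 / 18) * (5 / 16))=185625 / 10615211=0.02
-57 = -57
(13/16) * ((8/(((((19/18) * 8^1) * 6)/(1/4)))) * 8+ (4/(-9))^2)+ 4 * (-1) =-44113/12312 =-3.58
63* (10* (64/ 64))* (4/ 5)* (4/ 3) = 672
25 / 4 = 6.25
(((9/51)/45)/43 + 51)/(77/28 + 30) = 2236864/1436415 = 1.56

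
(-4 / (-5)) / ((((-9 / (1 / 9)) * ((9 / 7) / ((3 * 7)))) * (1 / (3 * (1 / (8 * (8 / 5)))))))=-49 / 1296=-0.04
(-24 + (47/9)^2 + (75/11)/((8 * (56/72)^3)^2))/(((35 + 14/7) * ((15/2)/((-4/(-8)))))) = 5035420303/744678639936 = 0.01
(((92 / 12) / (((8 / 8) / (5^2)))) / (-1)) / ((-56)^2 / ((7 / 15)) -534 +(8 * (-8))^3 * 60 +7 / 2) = 1150 / 94334703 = 0.00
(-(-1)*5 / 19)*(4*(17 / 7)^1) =340 / 133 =2.56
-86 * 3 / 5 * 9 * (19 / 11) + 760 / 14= -287926 / 385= -747.86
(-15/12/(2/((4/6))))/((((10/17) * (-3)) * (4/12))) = 17/24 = 0.71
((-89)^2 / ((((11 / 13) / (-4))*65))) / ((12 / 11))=-7921 / 15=-528.07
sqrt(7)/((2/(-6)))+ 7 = 7 - 3 * sqrt(7) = -0.94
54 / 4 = 27 / 2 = 13.50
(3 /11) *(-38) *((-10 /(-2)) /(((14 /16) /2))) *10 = -91200 /77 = -1184.42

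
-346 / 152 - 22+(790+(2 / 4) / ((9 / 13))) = 524249 / 684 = 766.45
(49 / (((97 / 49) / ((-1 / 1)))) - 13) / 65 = -3662 / 6305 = -0.58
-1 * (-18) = 18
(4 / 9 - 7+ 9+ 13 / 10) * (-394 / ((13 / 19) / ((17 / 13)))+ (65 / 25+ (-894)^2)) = 25264527051 / 8450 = 2989884.86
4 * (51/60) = 17/5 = 3.40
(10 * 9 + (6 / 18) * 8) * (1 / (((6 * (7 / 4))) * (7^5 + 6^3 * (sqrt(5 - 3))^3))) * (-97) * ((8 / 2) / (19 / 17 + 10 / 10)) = -2201342444 / 22850262081 + 14669504 * sqrt(2) / 5924142021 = -0.09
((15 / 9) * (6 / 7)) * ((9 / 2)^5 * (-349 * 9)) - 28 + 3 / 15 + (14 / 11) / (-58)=-1479151419387 / 178640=-8280068.40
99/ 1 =99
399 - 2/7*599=1595/7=227.86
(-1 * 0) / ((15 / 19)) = 0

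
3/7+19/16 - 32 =-3403/112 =-30.38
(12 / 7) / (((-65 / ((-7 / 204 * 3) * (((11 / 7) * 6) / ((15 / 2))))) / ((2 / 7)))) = 264 / 270725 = 0.00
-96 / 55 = -1.75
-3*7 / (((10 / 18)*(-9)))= 21 / 5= 4.20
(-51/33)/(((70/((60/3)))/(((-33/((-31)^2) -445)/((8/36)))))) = 65434734/73997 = 884.29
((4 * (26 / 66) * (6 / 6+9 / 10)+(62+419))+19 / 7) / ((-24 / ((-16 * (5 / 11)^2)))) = 5621480 / 83853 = 67.04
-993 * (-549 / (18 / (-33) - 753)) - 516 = -380513 / 307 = -1239.46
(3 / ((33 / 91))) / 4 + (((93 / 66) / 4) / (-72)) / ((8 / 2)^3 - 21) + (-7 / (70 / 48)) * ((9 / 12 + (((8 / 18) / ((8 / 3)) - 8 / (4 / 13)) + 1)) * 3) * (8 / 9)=422750389 / 1362240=310.33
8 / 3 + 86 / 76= 433 / 114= 3.80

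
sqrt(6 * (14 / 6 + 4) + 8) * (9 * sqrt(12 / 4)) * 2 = 211.45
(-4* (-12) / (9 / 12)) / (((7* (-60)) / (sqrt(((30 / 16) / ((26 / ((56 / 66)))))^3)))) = -0.00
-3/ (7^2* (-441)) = 1/ 7203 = 0.00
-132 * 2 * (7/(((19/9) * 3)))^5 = -1078202664/2476099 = -435.44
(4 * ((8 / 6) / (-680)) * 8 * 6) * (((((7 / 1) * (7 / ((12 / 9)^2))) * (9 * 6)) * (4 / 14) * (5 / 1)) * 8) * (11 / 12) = -99792 / 17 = -5870.12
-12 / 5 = -2.40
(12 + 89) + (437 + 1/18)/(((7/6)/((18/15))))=19269/35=550.54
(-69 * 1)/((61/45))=-50.90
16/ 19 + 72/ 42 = 340/ 133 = 2.56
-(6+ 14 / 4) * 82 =-779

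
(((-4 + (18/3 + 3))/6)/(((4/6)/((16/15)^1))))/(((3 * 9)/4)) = 16/81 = 0.20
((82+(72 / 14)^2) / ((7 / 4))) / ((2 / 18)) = 191304 / 343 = 557.74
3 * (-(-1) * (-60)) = -180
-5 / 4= -1.25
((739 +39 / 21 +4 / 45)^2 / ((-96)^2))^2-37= 183534019492128553201 / 52264543887360000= 3511.64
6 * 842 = 5052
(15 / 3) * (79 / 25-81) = -1946 / 5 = -389.20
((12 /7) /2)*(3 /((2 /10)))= 90 /7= 12.86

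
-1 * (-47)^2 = -2209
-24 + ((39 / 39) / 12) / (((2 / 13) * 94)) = -54131 / 2256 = -23.99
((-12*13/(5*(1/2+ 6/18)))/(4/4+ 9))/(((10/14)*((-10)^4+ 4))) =-819/1563125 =-0.00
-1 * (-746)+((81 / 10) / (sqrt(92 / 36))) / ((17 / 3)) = 729 * sqrt(23) / 3910+746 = 746.89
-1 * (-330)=330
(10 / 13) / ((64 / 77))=385 / 416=0.93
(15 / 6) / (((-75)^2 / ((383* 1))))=383 / 2250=0.17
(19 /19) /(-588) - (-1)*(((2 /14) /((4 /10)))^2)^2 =1679 /115248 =0.01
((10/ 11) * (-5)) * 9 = -450/ 11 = -40.91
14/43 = 0.33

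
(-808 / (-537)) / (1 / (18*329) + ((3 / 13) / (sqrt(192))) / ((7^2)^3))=1218275741402533632 / 136722444035111 -589647443845824*sqrt(3) / 136722444035111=8903.11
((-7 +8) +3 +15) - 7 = 12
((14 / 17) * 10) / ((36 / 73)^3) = 13615595 / 198288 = 68.67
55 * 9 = 495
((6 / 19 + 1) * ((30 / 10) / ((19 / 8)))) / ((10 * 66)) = 10 / 3971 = 0.00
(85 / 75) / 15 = 17 / 225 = 0.08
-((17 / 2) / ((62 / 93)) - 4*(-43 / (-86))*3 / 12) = -49 / 4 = -12.25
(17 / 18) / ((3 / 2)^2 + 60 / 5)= 34 / 513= 0.07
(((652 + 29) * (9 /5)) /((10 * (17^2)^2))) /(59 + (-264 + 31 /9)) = -55161 /7575354700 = -0.00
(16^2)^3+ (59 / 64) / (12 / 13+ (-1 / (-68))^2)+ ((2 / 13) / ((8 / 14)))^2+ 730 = 157371590025023 / 9379669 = 16777947.07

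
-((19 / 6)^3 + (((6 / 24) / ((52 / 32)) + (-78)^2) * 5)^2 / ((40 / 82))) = -69252380613691 / 36504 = -1897117592.97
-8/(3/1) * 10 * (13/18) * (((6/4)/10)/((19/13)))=-338/171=-1.98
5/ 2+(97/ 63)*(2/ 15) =5113/ 1890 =2.71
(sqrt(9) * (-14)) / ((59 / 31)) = -1302 / 59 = -22.07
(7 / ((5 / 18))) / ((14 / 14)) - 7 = 91 / 5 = 18.20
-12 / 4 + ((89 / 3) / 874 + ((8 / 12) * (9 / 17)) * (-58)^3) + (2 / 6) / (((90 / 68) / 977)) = -137639985641 / 2005830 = -68619.97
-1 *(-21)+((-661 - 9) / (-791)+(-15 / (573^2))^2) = 206987847692744 / 9474416266959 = 21.85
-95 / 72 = -1.32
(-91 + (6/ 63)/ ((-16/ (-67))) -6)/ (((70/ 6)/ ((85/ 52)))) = -275893/ 20384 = -13.53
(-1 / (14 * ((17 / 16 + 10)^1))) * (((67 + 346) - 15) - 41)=-2.31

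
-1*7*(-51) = 357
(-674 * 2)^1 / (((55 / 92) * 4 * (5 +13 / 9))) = -139518 / 1595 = -87.47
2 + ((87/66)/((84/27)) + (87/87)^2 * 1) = 2109/616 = 3.42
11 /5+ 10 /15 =43 /15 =2.87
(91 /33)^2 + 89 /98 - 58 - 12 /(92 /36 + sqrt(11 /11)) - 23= -32384839 /426888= -75.86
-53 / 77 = -0.69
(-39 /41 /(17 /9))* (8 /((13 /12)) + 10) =-6102 /697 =-8.75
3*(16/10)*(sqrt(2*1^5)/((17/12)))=288*sqrt(2)/85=4.79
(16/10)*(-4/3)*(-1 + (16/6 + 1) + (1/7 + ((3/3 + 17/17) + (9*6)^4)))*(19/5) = -108567080416/1575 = -68931479.63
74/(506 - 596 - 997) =-74/1087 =-0.07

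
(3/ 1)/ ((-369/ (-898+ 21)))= 877/ 123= 7.13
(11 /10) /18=11 /180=0.06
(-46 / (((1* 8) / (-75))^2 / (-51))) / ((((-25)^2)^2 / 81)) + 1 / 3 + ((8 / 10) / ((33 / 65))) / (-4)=28178861 / 660000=42.70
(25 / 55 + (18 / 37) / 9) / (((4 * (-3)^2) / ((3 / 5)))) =69 / 8140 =0.01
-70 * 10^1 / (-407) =700 / 407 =1.72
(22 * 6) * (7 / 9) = 308 / 3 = 102.67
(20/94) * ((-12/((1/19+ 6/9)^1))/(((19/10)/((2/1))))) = -7200/1927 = -3.74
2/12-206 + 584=2269/6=378.17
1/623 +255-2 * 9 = 147652/623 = 237.00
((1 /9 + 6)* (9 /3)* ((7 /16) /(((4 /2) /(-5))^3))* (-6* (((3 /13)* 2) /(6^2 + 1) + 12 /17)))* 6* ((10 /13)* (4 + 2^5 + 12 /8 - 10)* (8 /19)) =116608078125 /4039438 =28867.40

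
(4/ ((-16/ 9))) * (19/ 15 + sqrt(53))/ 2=-9 * sqrt(53)/ 8 - 57/ 40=-9.62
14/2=7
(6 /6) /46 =1 /46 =0.02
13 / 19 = 0.68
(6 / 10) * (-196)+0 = -588 / 5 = -117.60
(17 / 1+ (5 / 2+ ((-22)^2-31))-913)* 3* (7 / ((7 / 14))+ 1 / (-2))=-71361 / 4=-17840.25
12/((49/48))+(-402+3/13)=-248439/637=-390.01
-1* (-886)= 886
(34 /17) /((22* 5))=0.02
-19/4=-4.75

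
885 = 885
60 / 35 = 12 / 7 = 1.71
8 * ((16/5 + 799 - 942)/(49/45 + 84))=-50328/3829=-13.14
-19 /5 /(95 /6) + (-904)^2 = 20430394 /25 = 817215.76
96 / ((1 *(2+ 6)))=12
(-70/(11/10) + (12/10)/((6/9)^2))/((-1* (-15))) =-6703/1650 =-4.06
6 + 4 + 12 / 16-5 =23 / 4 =5.75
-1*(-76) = 76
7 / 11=0.64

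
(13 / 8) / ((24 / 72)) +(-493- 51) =-4313 / 8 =-539.12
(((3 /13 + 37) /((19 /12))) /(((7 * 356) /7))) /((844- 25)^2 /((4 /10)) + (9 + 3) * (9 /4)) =968 /24575960799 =0.00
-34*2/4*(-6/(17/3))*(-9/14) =-81/7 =-11.57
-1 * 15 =-15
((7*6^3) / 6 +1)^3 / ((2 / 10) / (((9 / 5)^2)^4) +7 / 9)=697110523815717 / 33558908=20772741.59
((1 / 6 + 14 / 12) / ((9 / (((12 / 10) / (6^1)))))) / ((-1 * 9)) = -4 / 1215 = -0.00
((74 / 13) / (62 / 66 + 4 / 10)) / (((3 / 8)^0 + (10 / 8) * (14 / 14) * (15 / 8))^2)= 12503040 / 32892977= 0.38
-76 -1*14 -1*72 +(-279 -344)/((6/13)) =-9071/6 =-1511.83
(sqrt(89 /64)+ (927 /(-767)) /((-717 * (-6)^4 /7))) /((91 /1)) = 103 /1029485808+ sqrt(89) /728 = 0.01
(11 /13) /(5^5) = 11 /40625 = 0.00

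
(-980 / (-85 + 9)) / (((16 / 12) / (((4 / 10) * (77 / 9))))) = 3773 / 114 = 33.10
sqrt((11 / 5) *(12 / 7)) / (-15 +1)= -sqrt(1155) / 245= -0.14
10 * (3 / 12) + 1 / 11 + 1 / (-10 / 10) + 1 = 57 / 22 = 2.59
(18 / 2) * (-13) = -117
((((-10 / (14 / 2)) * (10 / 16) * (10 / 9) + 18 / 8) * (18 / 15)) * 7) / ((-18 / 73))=-23141 / 540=-42.85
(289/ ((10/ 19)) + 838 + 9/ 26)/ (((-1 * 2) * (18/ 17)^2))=-3257897/ 5265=-618.78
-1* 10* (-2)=20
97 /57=1.70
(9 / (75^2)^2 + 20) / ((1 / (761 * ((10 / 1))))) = 107015626522 / 703125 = 152200.00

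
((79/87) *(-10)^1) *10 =-7900/87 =-90.80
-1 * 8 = -8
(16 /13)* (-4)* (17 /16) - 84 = -1160 /13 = -89.23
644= 644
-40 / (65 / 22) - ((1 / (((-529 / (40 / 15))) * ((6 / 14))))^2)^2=-90428514027289264 / 6679378867572333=-13.54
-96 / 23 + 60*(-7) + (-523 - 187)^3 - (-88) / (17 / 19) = -139943328396 / 391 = -357911325.82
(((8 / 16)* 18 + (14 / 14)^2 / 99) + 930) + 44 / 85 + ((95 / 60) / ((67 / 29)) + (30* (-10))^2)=205090187323 / 2255220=90940.21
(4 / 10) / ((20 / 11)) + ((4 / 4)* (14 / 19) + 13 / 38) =617 / 475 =1.30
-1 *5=-5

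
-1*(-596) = 596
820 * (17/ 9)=13940/ 9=1548.89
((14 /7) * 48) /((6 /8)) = 128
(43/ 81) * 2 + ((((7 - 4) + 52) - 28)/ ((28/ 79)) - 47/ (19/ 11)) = 2155883/ 43092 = 50.03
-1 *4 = -4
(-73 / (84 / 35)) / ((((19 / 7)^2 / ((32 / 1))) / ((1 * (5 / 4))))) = -178850 / 1083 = -165.14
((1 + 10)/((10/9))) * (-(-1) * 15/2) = 74.25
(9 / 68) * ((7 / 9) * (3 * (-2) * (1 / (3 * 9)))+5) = 23 / 36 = 0.64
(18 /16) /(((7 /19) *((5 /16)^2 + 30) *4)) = 1368 /53935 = 0.03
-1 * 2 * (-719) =1438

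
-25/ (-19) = 25/ 19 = 1.32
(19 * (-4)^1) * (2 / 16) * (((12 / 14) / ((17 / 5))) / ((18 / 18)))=-285 / 119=-2.39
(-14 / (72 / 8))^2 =196 / 81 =2.42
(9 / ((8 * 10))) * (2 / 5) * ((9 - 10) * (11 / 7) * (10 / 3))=-33 / 140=-0.24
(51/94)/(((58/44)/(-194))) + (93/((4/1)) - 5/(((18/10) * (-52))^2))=-16896612587/298529712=-56.60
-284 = -284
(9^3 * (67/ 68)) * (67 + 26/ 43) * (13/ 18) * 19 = 666337.79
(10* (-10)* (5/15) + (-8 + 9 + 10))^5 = -5556070.40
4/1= 4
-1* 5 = -5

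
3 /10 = 0.30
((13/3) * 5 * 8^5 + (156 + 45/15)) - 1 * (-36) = 2130505/3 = 710168.33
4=4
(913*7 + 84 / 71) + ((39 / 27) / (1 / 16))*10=4232285 / 639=6623.29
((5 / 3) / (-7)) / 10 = -1 / 42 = -0.02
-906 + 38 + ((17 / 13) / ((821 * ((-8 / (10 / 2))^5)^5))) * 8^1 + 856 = -604821814726407486297532021 / 50401817471667723365777408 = -12.00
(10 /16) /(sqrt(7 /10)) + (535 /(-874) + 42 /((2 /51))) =5 * sqrt(70) /56 + 935519 /874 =1071.13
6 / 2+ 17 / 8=41 / 8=5.12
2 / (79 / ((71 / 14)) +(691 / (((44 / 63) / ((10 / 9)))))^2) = 68728 / 41529445279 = 0.00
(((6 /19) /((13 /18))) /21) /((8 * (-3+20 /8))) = -9 /1729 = -0.01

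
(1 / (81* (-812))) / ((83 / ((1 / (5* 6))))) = -1 / 163772280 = -0.00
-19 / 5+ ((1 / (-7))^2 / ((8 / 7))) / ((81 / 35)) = -12287 / 3240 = -3.79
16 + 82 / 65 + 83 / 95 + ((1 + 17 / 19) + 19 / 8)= 221361 / 9880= 22.40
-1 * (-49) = 49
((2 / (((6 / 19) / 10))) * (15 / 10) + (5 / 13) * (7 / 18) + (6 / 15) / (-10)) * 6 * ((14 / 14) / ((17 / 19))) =10571429 / 16575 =637.79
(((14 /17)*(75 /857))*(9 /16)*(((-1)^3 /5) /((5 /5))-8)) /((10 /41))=-317709 /233104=-1.36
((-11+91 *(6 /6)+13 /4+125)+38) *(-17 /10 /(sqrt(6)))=-3349 *sqrt(6) /48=-170.90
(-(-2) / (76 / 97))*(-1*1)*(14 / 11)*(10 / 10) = -679 / 209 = -3.25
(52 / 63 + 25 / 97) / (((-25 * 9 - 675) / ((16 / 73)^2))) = -0.00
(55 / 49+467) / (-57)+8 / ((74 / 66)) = -37118 / 34447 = -1.08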